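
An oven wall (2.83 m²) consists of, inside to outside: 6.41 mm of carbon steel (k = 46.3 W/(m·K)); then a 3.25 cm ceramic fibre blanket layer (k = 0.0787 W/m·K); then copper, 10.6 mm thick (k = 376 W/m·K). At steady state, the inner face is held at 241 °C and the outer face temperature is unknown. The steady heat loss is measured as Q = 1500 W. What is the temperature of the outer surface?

Sum the resistances:
  R_carbon steel = L/(kA) = 0.00641/(46.3·2.83) = 4.892×10^-5 K/W
  R_ceramic fibre blanket = L/(kA) = 0.0325/(0.0787·2.83) = 0.1459 K/W
  R_copper = L/(kA) = 0.0106/(376·2.83) = 9.962×10^-6 K/W
ΣR = 0.1460 K/W
ΔT = Q·ΣR = 1500 × 0.1460 = 219.0 K
Heat flows outward, so T_out = T_in − ΔT = 241 − 219.0 = 22.0 °C

T_out = 22.0 °C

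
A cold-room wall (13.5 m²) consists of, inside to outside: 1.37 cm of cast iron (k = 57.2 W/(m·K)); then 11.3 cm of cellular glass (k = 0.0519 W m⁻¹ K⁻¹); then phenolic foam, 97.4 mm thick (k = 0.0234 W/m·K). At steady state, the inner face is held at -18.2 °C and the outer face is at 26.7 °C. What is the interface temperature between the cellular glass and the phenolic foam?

Treat each layer as a resistance in series:
  R_cast iron = L/(kA) = 0.0137/(57.2·13.5) = 1.774×10^-5 K/W
  R_cellular glass = L/(kA) = 0.113/(0.0519·13.5) = 0.1613 K/W
  R_phenolic foam = L/(kA) = 0.0974/(0.0234·13.5) = 0.3083 K/W
ΣR = 1.774×10^-5 + 0.1613 + 0.3083 = 0.4696 K/W
Q = ΔT/ΣR = (-18.2 °C − 26.7 °C)/0.4696 = -95.61 W
From the inner boundary to the cellular glass/phenolic foam interface, ΣR_partial = 0.1613 K/W.
T_interface = T_in − Q·ΣR_partial = -18.2 °C − (-95.61)(0.1613) = -2.78 °C

T = -2.78 °C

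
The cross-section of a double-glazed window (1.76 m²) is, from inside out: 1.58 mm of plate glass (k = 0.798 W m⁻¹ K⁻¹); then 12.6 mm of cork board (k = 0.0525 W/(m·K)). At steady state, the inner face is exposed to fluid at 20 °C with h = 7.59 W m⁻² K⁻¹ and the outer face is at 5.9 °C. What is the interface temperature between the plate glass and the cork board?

Treat each layer as a resistance in series:
  R_conv,in = 1/(hA) = 1/(7.59·1.76) = 0.07486 K/W
  R_plate glass = L/(kA) = 0.00158/(0.798·1.76) = 0.001125 K/W
  R_cork board = L/(kA) = 0.0126/(0.0525·1.76) = 0.1364 K/W
ΣR = 0.07486 + 0.001125 + 0.1364 = 0.2124 K/W
Q = ΔT/ΣR = (20 °C − 5.9 °C)/0.2124 = 66.38 W
From the inner boundary to the plate glass/cork board interface, ΣR_partial = 0.07598 K/W.
T_interface = T_in − Q·ΣR_partial = 20 °C − (66.38)(0.07598) = 15.0 °C

T = 15.0 °C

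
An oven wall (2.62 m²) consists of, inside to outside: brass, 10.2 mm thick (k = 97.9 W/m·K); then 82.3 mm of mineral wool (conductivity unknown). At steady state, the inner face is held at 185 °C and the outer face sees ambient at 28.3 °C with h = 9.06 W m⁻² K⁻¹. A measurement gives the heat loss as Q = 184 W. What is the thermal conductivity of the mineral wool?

ΣR = ΔT/Q = |185 − 28.3|/184 = 0.8516 K/W
Known resistances:
  R_brass = L/(kA) = 0.0102/(97.9·2.62) = 3.977×10^-5 K/W
  R_conv,out = 1/(hA) = 1/(9.06·2.62) = 0.04213 K/W
R_mineral wool = ΣR − ΣR_known = 0.8516 − 0.04217 = 0.8094 K/W
L/(kA) = 0.8094 ⇒ k = 0.0823/(0.8094·2.62) = 0.0388 W/m·K

k = 0.0388 W/m·K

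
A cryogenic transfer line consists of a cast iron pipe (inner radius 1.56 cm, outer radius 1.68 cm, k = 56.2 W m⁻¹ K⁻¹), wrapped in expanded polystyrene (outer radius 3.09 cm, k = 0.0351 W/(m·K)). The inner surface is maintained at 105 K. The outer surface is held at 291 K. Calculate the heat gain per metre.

Resistance network (inner→outer):
  R'_cast iron = ln(0.0168/0.0156)/(2πk) = 0.07411/(2π·56.2) = 2.099×10^-4 m·K/W
  R'_expanded polystyrene = ln(0.0309/0.0168)/(2πk) = 0.6094/(2π·0.0351) = 2.763 m·K/W
ΣR = 2.099×10^-4 + 2.763 = 2.763 m·K/W
Q' = ΔT/ΣR = (105 K − 291 K)/2.763 = -67.3 W/m
(Negative Q' ⇒ heat flows inward; heat gain = 67.3 W/m.)

Q' = 67.3 W/m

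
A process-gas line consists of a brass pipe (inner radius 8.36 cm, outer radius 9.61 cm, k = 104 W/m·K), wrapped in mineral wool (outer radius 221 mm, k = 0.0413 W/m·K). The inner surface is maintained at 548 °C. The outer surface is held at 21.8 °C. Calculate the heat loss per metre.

Series thermal resistances, inner to outer:
  R'_brass = ln(0.0961/0.0836)/(2πk) = 0.1393/(2π·104) = 2.132×10^-4 m·K/W
  R'_mineral wool = ln(0.221/0.0961)/(2πk) = 0.8328/(2π·0.0413) = 3.209 m·K/W
ΣR = 2.132×10^-4 + 3.209 = 3.209 m·K/W
Q' = ΔT/ΣR = (548 °C − 21.8 °C)/3.209 = 164 W/m

Q' = 164 W/m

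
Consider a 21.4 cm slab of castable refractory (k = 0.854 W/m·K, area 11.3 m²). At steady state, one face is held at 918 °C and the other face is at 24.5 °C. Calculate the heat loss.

Q = 40300 W

Q = kA·ΔT/L = 0.854 × 11.3 × |918 °C − 24.5 °C| / 0.214 = 40300 W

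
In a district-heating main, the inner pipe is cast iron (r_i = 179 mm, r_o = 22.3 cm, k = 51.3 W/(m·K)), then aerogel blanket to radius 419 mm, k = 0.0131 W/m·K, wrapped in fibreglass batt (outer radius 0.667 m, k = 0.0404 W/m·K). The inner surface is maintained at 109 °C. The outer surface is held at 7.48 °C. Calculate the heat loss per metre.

Q' = 10.7 W/m

Treat each layer as a resistance in series:
  R'_cast iron = ln(0.223/0.179)/(2πk) = 0.2198/(2π·51.3) = 6.819×10^-4 m·K/W
  R'_aerogel blanket = ln(0.419/0.223)/(2πk) = 0.6307/(2π·0.0131) = 7.663 m·K/W
  R'_fibreglass batt = ln(0.667/0.419)/(2πk) = 0.4649/(2π·0.0404) = 1.832 m·K/W
ΣR = 6.819×10^-4 + 7.663 + 1.832 = 9.496 m·K/W
Q' = ΔT/ΣR = (109 °C − 7.48 °C)/9.496 = 10.7 W/m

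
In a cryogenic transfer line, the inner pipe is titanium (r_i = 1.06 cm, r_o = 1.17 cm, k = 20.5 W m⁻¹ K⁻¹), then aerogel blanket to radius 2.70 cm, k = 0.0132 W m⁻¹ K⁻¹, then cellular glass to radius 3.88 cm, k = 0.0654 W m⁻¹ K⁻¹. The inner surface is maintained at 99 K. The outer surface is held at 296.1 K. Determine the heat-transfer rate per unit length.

Treat each layer as a resistance in series:
  R'_titanium = ln(0.0117/0.0106)/(2πk) = 0.09873/(2π·20.5) = 7.665×10^-4 m·K/W
  R'_aerogel blanket = ln(0.0270/0.0117)/(2πk) = 0.8362/(2π·0.0132) = 10.08 m·K/W
  R'_cellular glass = ln(0.0388/0.0270)/(2πk) = 0.3626/(2π·0.0654) = 0.8824 m·K/W
ΣR = 7.665×10^-4 + 10.08 + 0.8824 = 10.96 m·K/W
Q' = ΔT/ΣR = (99 K − 296.1 K)/10.96 = -18.0 W/m
(Negative Q' ⇒ heat flows inward; heat gain = 18.0 W/m.)

Q' = 18.0 W/m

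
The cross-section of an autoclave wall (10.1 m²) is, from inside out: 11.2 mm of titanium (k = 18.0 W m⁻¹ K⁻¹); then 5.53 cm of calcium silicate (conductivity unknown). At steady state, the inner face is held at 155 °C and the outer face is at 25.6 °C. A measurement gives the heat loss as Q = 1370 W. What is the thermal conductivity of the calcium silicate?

k = 0.0580 W/m·K

ΣR = ΔT/Q = |155 − 25.6|/1370 = 0.09445 K/W
Known resistances:
  R_titanium = L/(kA) = 0.0112/(18.0·10.1) = 6.161×10^-5 K/W
R_calcium silicate = ΣR − ΣR_known = 0.09445 − 6.161×10^-5 = 0.09439 K/W
L/(kA) = 0.09439 ⇒ k = 0.0553/(0.09439·10.1) = 0.0580 W/m·K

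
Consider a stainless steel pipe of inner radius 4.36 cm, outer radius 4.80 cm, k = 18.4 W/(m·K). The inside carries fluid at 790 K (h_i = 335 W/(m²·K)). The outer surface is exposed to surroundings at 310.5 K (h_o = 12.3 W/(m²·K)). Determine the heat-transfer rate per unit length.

Resistance network (inner→outer):
  R'_conv,in = 1/(2πr h) = 1/(2π·0.0436·335) = 0.01090 m·K/W
  R'_stainless steel = ln(0.0480/0.0436)/(2πk) = 0.09614/(2π·18.4) = 8.316×10^-4 m·K/W
  R'_conv,out = 1/(2πr h) = 1/(2π·0.0480·12.3) = 0.2696 m·K/W
ΣR = 0.01090 + 8.316×10^-4 + 0.2696 = 0.2813 m·K/W
Q' = ΔT/ΣR = (790 K − 310.5 K)/0.2813 = 1700 W/m

Q' = 1700 W/m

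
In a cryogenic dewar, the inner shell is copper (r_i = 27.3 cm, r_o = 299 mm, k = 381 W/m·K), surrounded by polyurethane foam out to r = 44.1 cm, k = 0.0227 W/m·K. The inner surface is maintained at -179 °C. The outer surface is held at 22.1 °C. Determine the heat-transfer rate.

Resistance network (inner→outer):
  R_copper = (1/0.273 − 1/0.299)/(4πk) = 0.3185/(4π·381) = 6.653×10^-5 K/W
  R_polyurethane foam = (1/0.299 − 1/0.441)/(4πk) = 1.077/(4π·0.0227) = 3.775 K/W
ΣR = 6.653×10^-5 + 3.775 = 3.775 K/W
Q = ΔT/ΣR = (-179 °C − 22.1 °C)/3.775 = -53.3 W
(Negative Q ⇒ heat flows inward; heat gain = 53.3 W.)

Q = 53.3 W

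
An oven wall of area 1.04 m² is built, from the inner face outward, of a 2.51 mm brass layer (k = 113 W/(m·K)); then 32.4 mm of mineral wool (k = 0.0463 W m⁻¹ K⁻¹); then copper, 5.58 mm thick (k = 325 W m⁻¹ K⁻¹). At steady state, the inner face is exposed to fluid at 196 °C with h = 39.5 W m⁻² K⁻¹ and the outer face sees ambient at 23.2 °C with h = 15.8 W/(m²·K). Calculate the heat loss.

Q = 228 W

Resistance network (inner→outer):
  R_conv,in = 1/(hA) = 1/(39.5·1.04) = 0.02434 K/W
  R_brass = L/(kA) = 0.00251/(113·1.04) = 2.136×10^-5 K/W
  R_mineral wool = L/(kA) = 0.0324/(0.0463·1.04) = 0.6729 K/W
  R_copper = L/(kA) = 0.00558/(325·1.04) = 1.651×10^-5 K/W
  R_conv,out = 1/(hA) = 1/(15.8·1.04) = 0.06086 K/W
ΣR = 0.02434 + 2.136×10^-5 + 0.6729 + 1.651×10^-5 + 0.06086 = 0.7581 K/W
Q = ΔT/ΣR = (196 °C − 23.2 °C)/0.7581 = 228 W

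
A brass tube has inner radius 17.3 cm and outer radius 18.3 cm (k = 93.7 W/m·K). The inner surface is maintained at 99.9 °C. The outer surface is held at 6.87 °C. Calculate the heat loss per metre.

Q' = 2πk·ΔT/ln(r₂/r₁) = 2π × 93.7 × 93.03 / ln(0.183/0.173) = 9.75×10^5 W/m

Q' = 9.75×10^5 W/m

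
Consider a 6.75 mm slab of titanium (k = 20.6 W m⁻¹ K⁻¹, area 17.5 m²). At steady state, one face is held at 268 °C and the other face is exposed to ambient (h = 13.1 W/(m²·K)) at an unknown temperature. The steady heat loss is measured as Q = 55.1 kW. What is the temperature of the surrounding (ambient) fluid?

Sum the resistances:
  R_titanium = L/(kA) = 0.00675/(20.6·17.5) = 1.872×10^-5 K/W
  R_conv,out = 1/(hA) = 1/(13.1·17.5) = 0.004362 K/W
ΣR = 0.004381 K/W
ΔT = Q·ΣR = 55100 × 0.004381 = 241.4 K
Heat flows outward, so T_out = T_in − ΔT = 268 − 241.4 = 26.6 °C

T_out = 26.6 °C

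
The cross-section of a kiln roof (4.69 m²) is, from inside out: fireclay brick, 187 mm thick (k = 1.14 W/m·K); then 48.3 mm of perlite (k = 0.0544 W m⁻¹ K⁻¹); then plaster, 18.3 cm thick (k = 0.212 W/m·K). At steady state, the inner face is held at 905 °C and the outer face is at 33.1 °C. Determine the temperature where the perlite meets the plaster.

Series thermal resistances, inner to outer:
  R_fireclay brick = L/(kA) = 0.187/(1.14·4.69) = 0.03498 K/W
  R_perlite = L/(kA) = 0.0483/(0.0544·4.69) = 0.1893 K/W
  R_plaster = L/(kA) = 0.183/(0.212·4.69) = 0.1841 K/W
ΣR = 0.03498 + 0.1893 + 0.1841 = 0.4084 K/W
Q = ΔT/ΣR = (905 °C − 33.1 °C)/0.4084 = 2135 W
From the inner boundary to the perlite/plaster interface, ΣR_partial = 0.2243 K/W.
T_interface = T_in − Q·ΣR_partial = 905 °C − (2135)(0.2243) = 426 °C

T = 426 °C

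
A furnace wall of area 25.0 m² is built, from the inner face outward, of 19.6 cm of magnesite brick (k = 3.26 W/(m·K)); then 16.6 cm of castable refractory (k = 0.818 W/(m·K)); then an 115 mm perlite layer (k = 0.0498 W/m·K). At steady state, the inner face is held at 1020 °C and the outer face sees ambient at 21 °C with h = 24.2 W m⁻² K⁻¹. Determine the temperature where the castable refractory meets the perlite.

Resistance network (inner→outer):
  R_magnesite brick = L/(kA) = 0.196/(3.26·25.0) = 0.002405 K/W
  R_castable refractory = L/(kA) = 0.166/(0.818·25.0) = 0.008117 K/W
  R_perlite = L/(kA) = 0.115/(0.0498·25.0) = 0.09237 K/W
  R_conv,out = 1/(hA) = 1/(24.2·25.0) = 0.001653 K/W
ΣR = 0.002405 + 0.008117 + 0.09237 + 0.001653 = 0.1045 K/W
Q = ΔT/ΣR = (1020 °C − 21 °C)/0.1045 = 9560 W
From the inner boundary to the castable refractory/perlite interface, ΣR_partial = 0.01052 K/W.
T_interface = T_in − Q·ΣR_partial = 1020 °C − (9560)(0.01052) = 919 °C

T = 919 °C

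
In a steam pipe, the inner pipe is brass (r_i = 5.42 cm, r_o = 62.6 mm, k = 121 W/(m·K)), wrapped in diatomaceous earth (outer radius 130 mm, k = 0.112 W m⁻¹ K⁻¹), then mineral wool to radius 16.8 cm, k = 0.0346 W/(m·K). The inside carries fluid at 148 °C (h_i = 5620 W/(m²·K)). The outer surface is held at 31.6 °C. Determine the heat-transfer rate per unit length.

Treat each layer as a resistance in series:
  R'_conv,in = 1/(2πr h) = 1/(2π·0.0542·5620) = 5.225×10^-4 m·K/W
  R'_brass = ln(0.0626/0.0542)/(2πk) = 0.1441/(2π·121) = 1.895×10^-4 m·K/W
  R'_diatomaceous earth = ln(0.130/0.0626)/(2πk) = 0.7308/(2π·0.112) = 1.038 m·K/W
  R'_mineral wool = ln(0.168/0.130)/(2πk) = 0.2564/(2π·0.0346) = 1.180 m·K/W
ΣR = 5.225×10^-4 + 1.895×10^-4 + 1.038 + 1.180 = 2.219 m·K/W
Q' = ΔT/ΣR = (148 °C − 31.6 °C)/2.219 = 52.5 W/m

Q' = 52.5 W/m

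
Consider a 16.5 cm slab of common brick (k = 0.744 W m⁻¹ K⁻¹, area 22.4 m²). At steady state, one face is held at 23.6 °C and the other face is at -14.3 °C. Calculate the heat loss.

Q = 3.83 kW

Q = kA·ΔT/L = 0.744 × 22.4 × |23.6 °C − -14.3 °C| / 0.165 = 3830 W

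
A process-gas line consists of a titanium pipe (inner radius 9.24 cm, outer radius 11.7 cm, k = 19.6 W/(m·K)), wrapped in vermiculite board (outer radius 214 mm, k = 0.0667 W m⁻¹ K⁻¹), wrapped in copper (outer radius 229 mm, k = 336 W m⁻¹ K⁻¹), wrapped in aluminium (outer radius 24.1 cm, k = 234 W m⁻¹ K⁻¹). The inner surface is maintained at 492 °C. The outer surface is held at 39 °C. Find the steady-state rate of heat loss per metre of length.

Resistance network (inner→outer):
  R'_titanium = ln(0.117/0.0924)/(2πk) = 0.2360/(2π·19.6) = 0.001917 m·K/W
  R'_vermiculite board = ln(0.214/0.117)/(2πk) = 0.6038/(2π·0.0667) = 1.441 m·K/W
  R'_copper = ln(0.229/0.214)/(2πk) = 0.06775/(2π·336) = 3.209×10^-5 m·K/W
  R'_aluminium = ln(0.241/0.229)/(2πk) = 0.05107/(2π·234) = 3.474×10^-5 m·K/W
ΣR = 0.001917 + 1.441 + 3.209×10^-5 + 3.474×10^-5 = 1.443 m·K/W
Q' = ΔT/ΣR = (492 °C − 39 °C)/1.443 = 314 W/m

Q' = 314 W/m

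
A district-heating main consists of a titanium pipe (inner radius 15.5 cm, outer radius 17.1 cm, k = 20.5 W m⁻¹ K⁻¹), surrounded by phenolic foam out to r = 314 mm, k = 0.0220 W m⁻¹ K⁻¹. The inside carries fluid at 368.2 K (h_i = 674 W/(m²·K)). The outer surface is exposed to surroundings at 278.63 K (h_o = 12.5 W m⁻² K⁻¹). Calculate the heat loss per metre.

Q' = 20.2 W/m

Resistance network (inner→outer):
  R'_conv,in = 1/(2πr h) = 1/(2π·0.155·674) = 0.001523 m·K/W
  R'_titanium = ln(0.171/0.155)/(2πk) = 0.09824/(2π·20.5) = 7.627×10^-4 m·K/W
  R'_phenolic foam = ln(0.314/0.171)/(2πk) = 0.6077/(2π·0.0220) = 4.397 m·K/W
  R'_conv,out = 1/(2πr h) = 1/(2π·0.314·12.5) = 0.04055 m·K/W
ΣR = 0.001523 + 7.627×10^-4 + 4.397 + 0.04055 = 4.440 m·K/W
Q' = ΔT/ΣR = (368.2 K − 278.63 K)/4.440 = 20.2 W/m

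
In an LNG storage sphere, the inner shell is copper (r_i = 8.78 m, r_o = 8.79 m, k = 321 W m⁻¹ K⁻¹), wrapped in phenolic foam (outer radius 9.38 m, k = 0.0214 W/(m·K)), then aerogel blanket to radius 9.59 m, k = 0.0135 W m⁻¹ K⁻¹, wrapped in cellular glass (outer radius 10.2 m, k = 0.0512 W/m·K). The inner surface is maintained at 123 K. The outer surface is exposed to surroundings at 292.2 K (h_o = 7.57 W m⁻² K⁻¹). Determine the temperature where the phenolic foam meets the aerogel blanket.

Series thermal resistances, inner to outer:
  R_copper = (1/8.78 − 1/8.79)/(4πk) = 1.296×10^-4/(4π·321) = 3.212×10^-8 K/W
  R_phenolic foam = (1/8.79 − 1/9.38)/(4πk) = 0.007156/(4π·0.0214) = 0.02661 K/W
  R_aerogel blanket = (1/9.38 − 1/9.59)/(4πk) = 0.002335/(4π·0.0135) = 0.01376 K/W
  R_cellular glass = (1/9.59 − 1/10.2)/(4πk) = 0.006236/(4π·0.0512) = 0.009692 K/W
  R_conv,out = 1/(4πr²h) = 1/(4π·10.2²·7.57) = 1.010×10^-4 K/W
ΣR = 3.212×10^-8 + 0.02661 + 0.01376 + 0.009692 + 1.010×10^-4 = 0.05016 K/W
Q = ΔT/ΣR = (123 K − 292.2 K)/0.05016 = -3373 W
From the inner boundary to the phenolic foam/aerogel blanket interface, ΣR_partial = 0.02661 K/W.
T_interface = T_in − Q·ΣR_partial = 123 K − (-3373)(0.02661) = 212.8 K

T = 212.8 K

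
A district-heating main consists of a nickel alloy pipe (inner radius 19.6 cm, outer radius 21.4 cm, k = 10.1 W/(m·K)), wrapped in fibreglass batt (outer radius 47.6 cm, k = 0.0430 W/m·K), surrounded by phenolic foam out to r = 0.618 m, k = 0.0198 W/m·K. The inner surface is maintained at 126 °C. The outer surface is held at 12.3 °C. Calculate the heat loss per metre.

Q' = 22.5 W/m

Treat each layer as a resistance in series:
  R'_nickel alloy = ln(0.214/0.196)/(2πk) = 0.08786/(2π·10.1) = 0.001385 m·K/W
  R'_fibreglass batt = ln(0.476/0.214)/(2πk) = 0.7994/(2π·0.0430) = 2.959 m·K/W
  R'_phenolic foam = ln(0.618/0.476)/(2πk) = 0.2611/(2π·0.0198) = 2.099 m·K/W
ΣR = 0.001385 + 2.959 + 2.099 = 5.059 m·K/W
Q' = ΔT/ΣR = (126 °C − 12.3 °C)/5.059 = 22.5 W/m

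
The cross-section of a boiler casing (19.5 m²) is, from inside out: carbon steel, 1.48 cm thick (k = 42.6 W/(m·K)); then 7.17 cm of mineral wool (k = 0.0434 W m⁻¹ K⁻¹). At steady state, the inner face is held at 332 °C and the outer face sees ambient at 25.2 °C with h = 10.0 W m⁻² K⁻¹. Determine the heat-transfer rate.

Series thermal resistances, inner to outer:
  R_carbon steel = L/(kA) = 0.0148/(42.6·19.5) = 1.782×10^-5 K/W
  R_mineral wool = L/(kA) = 0.0717/(0.0434·19.5) = 0.08472 K/W
  R_conv,out = 1/(hA) = 1/(10.0·19.5) = 0.005128 K/W
ΣR = 1.782×10^-5 + 0.08472 + 0.005128 = 0.08987 K/W
Q = ΔT/ΣR = (332 °C − 25.2 °C)/0.08987 = 3410 W

Q = 3.41 kW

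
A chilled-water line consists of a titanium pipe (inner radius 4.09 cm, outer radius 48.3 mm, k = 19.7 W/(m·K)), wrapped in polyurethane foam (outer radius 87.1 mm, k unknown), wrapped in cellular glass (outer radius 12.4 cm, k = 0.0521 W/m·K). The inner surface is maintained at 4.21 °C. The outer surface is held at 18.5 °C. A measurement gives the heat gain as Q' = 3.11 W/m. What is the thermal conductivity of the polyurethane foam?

ΣR = ΔT/Q' = |4.21 − 18.5|/3.11 = 4.595 m·K/W
Known resistances:
  R'_titanium = ln(0.0483/0.0409)/(2πk) = 0.1663/(2π·19.7) = 0.001344 m·K/W
  R'_cellular glass = ln(0.124/0.0871)/(2πk) = 0.3532/(2π·0.0521) = 1.079 m·K/W
R_polyurethane foam = ΣR − ΣR_known = 4.595 − 1.080 = 3.515 m·K/W
ln(r₂/r₁)/(2πk) = 3.515 ⇒ k = 0.5896/(2π·3.515) = 0.0267 W/m·K

k = 0.0267 W/m·K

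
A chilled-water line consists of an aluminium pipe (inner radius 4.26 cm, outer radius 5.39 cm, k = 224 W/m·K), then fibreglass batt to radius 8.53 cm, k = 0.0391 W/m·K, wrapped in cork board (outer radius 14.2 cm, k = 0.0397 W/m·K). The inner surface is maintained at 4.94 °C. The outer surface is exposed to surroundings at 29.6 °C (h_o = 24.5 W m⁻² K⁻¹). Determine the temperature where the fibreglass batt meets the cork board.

T = 16.6 °C

Treat each layer as a resistance in series:
  R'_aluminium = ln(0.0539/0.0426)/(2πk) = 0.2353/(2π·224) = 1.672×10^-4 m·K/W
  R'_fibreglass batt = ln(0.0853/0.0539)/(2πk) = 0.4590/(2π·0.0391) = 1.869 m·K/W
  R'_cork board = ln(0.142/0.0853)/(2πk) = 0.5097/(2π·0.0397) = 2.043 m·K/W
  R'_conv,out = 1/(2πr h) = 1/(2π·0.142·24.5) = 0.04575 m·K/W
ΣR = 1.672×10^-4 + 1.869 + 2.043 + 0.04575 = 3.958 m·K/W
Q' = ΔT/ΣR = (4.94 °C − 29.6 °C)/3.958 = -6.230 W/m
From the inner boundary to the fibreglass batt/cork board interface, ΣR_partial = 1.869 m·K/W.
T_interface = T_in − Q'·ΣR_partial = 4.94 °C − (-6.230)(1.869) = 16.6 °C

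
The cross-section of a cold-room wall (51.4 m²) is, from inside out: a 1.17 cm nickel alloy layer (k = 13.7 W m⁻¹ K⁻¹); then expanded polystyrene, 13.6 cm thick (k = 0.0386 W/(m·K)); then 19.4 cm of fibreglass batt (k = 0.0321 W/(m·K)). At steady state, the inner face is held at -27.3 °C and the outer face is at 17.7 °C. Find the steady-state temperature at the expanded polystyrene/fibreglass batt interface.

T = -10.7 °C

Series thermal resistances, inner to outer:
  R_nickel alloy = L/(kA) = 0.0117/(13.7·51.4) = 1.662×10^-5 K/W
  R_expanded polystyrene = L/(kA) = 0.136/(0.0386·51.4) = 0.06855 K/W
  R_fibreglass batt = L/(kA) = 0.194/(0.0321·51.4) = 0.1176 K/W
ΣR = 1.662×10^-5 + 0.06855 + 0.1176 = 0.1862 K/W
Q = ΔT/ΣR = (-27.3 °C − 17.7 °C)/0.1862 = -241.7 W
From the inner boundary to the expanded polystyrene/fibreglass batt interface, ΣR_partial = 0.06857 K/W.
T_interface = T_in − Q·ΣR_partial = -27.3 °C − (-241.7)(0.06857) = -10.7 °C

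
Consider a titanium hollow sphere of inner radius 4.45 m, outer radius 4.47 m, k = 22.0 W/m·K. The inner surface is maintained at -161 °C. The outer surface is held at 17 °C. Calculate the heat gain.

Q = 48900 kW

Q = 4πk·ΔT/(1/r₁ − 1/r₂) = 4π × 22.0 × 178 / (1/4.45 − 1/4.47) = 4.89×10^7 W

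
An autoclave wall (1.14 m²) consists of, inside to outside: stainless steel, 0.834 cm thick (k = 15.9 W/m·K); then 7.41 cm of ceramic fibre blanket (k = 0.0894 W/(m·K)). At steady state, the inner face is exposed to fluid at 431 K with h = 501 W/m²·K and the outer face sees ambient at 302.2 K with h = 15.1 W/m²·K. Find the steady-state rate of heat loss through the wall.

Q = 164 W

Series thermal resistances, inner to outer:
  R_conv,in = 1/(hA) = 1/(501·1.14) = 0.001751 K/W
  R_stainless steel = L/(kA) = 0.00834/(15.9·1.14) = 4.601×10^-4 K/W
  R_ceramic fibre blanket = L/(kA) = 0.0741/(0.0894·1.14) = 0.7271 K/W
  R_conv,out = 1/(hA) = 1/(15.1·1.14) = 0.05809 K/W
ΣR = 0.001751 + 4.601×10^-4 + 0.7271 + 0.05809 = 0.7874 K/W
Q = ΔT/ΣR = (431 K − 302.2 K)/0.7874 = 164 W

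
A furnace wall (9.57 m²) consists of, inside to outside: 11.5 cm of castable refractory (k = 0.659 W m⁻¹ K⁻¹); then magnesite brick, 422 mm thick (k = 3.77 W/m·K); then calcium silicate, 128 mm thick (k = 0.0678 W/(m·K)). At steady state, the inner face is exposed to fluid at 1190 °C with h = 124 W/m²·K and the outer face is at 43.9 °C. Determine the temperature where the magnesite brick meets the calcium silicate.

T = 1035 °C

Treat each layer as a resistance in series:
  R_conv,in = 1/(hA) = 1/(124·9.57) = 8.427×10^-4 K/W
  R_castable refractory = L/(kA) = 0.115/(0.659·9.57) = 0.01823 K/W
  R_magnesite brick = L/(kA) = 0.422/(3.77·9.57) = 0.01170 K/W
  R_calcium silicate = L/(kA) = 0.128/(0.0678·9.57) = 0.1973 K/W
ΣR = 8.427×10^-4 + 0.01823 + 0.01170 + 0.1973 = 0.2281 K/W
Q = ΔT/ΣR = (1190 °C − 43.9 °C)/0.2281 = 5025 W
From the inner boundary to the magnesite brick/calcium silicate interface, ΣR_partial = 0.03077 K/W.
T_interface = T_in − Q·ΣR_partial = 1190 °C − (5025)(0.03077) = 1035 °C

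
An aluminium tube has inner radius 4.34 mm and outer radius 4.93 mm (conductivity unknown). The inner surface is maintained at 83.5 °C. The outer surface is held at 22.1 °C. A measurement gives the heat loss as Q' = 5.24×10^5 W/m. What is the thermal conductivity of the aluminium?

k = 173 W/m·K

ΣR = ΔT/Q' = |83.5 − 22.1|/5.24×10^5 = 1.172×10^-4 m·K/W
ln(r₂/r₁)/(2πk) = 1.172×10^-4 ⇒ k = 0.1275/(2π·1.172×10^-4) = 173 W/m·K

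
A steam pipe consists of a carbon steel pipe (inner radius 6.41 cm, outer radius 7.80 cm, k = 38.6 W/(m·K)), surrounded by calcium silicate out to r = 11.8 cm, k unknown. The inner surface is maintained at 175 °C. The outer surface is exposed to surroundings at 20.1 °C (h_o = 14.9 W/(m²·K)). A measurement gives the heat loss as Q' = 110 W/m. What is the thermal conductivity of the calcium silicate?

ΣR = ΔT/Q' = |175 − 20.1|/110 = 1.408 m·K/W
Known resistances:
  R'_carbon steel = ln(0.0780/0.0641)/(2πk) = 0.1963/(2π·38.6) = 8.092×10^-4 m·K/W
  R'_conv,out = 1/(2πr h) = 1/(2π·0.118·14.9) = 0.09052 m·K/W
R_calcium silicate = ΣR − ΣR_known = 1.408 − 0.09133 = 1.317 m·K/W
ln(r₂/r₁)/(2πk) = 1.317 ⇒ k = 0.4140/(2π·1.317) = 0.0500 W/m·K

k = 0.0500 W/m·K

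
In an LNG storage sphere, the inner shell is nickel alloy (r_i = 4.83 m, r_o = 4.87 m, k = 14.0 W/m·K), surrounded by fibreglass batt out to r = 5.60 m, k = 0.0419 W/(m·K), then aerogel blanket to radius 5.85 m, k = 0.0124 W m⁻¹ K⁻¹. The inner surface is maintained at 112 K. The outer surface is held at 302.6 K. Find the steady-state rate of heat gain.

Series thermal resistances, inner to outer:
  R_nickel alloy = (1/4.83 − 1/4.87)/(4πk) = 0.001701/(4π·14.0) = 9.666×10^-6 K/W
  R_fibreglass batt = (1/4.87 − 1/5.60)/(4πk) = 0.02677/(4π·0.0419) = 0.05084 K/W
  R_aerogel blanket = (1/5.60 − 1/5.85)/(4πk) = 0.007631/(4π·0.0124) = 0.04897 K/W
ΣR = 9.666×10^-6 + 0.05084 + 0.04897 = 0.09982 K/W
Q = ΔT/ΣR = (112 K − 302.6 K)/0.09982 = -1910 W
(Negative Q ⇒ heat flows inward; heat gain = 1910 W.)

Q = 1910 W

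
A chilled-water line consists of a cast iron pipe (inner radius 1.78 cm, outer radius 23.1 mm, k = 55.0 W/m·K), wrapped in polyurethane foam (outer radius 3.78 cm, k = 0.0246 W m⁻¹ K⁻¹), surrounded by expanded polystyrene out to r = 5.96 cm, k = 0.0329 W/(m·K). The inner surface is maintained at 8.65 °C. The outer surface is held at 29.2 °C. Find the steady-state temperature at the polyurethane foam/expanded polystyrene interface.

Series thermal resistances, inner to outer:
  R'_cast iron = ln(0.0231/0.0178)/(2πk) = 0.2606/(2π·55.0) = 7.542×10^-4 m·K/W
  R'_polyurethane foam = ln(0.0378/0.0231)/(2πk) = 0.4925/(2π·0.0246) = 3.186 m·K/W
  R'_expanded polystyrene = ln(0.0596/0.0378)/(2πk) = 0.4553/(2π·0.0329) = 2.203 m·K/W
ΣR = 7.542×10^-4 + 3.186 + 2.203 = 5.390 m·K/W
Q' = ΔT/ΣR = (8.65 °C − 29.2 °C)/5.390 = -3.813 W/m
From the inner boundary to the polyurethane foam/expanded polystyrene interface, ΣR_partial = 3.187 m·K/W.
T_interface = T_in − Q'·ΣR_partial = 8.65 °C − (-3.813)(3.187) = 20.8 °C

T = 20.8 °C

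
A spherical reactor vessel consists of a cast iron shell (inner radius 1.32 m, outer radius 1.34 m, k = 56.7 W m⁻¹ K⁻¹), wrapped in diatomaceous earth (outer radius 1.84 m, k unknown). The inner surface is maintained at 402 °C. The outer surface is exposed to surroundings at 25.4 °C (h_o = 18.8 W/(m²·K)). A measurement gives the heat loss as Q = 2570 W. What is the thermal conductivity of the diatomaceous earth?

k = 0.111 W/m·K

ΣR = ΔT/Q = |402 − 25.4|/2570 = 0.1465 K/W
Known resistances:
  R_cast iron = (1/1.32 − 1/1.34)/(4πk) = 0.01131/(4π·56.7) = 1.587×10^-5 K/W
  R_conv,out = 1/(4πr²h) = 1/(4π·1.84²·18.8) = 0.001250 K/W
R_diatomaceous earth = ΣR − ΣR_known = 0.1465 − 0.001266 = 0.1452 K/W
(1/r₁−1/r₂)/(4πk) = 0.1452 ⇒ k = 0.2028/(4π·0.1452) = 0.111 W/m·K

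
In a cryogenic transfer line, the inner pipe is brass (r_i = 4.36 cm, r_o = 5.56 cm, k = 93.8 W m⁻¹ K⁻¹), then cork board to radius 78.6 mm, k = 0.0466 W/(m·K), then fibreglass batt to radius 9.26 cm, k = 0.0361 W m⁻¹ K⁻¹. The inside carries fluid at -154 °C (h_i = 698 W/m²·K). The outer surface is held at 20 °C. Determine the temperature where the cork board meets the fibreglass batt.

T = -45.8 °C

Series thermal resistances, inner to outer:
  R'_conv,in = 1/(2πr h) = 1/(2π·0.0436·698) = 0.005230 m·K/W
  R'_brass = ln(0.0556/0.0436)/(2πk) = 0.2431/(2π·93.8) = 4.125×10^-4 m·K/W
  R'_cork board = ln(0.0786/0.0556)/(2πk) = 0.3462/(2π·0.0466) = 1.182 m·K/W
  R'_fibreglass batt = ln(0.0926/0.0786)/(2πk) = 0.1639/(2π·0.0361) = 0.7227 m·K/W
ΣR = 0.005230 + 4.125×10^-4 + 1.182 + 0.7227 = 1.910 m·K/W
Q' = ΔT/ΣR = (-154 °C − 20 °C)/1.910 = -91.10 W/m
From the inner boundary to the cork board/fibreglass batt interface, ΣR_partial = 1.188 m·K/W.
T_interface = T_in − Q'·ΣR_partial = -154 °C − (-91.10)(1.188) = -45.8 °C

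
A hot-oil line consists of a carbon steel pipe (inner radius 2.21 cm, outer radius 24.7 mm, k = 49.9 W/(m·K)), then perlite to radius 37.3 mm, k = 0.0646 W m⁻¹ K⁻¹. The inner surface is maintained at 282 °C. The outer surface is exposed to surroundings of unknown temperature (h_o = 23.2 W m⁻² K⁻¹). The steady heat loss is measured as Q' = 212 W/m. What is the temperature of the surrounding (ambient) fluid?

T_out = 27.6 °C

Series resistances:
  R'_carbon steel = ln(0.0247/0.0221)/(2πk) = 0.1112/(2π·49.9) = 3.548×10^-4 m·K/W
  R'_perlite = ln(0.0373/0.0247)/(2πk) = 0.4122/(2π·0.0646) = 1.016 m·K/W
  R'_conv,out = 1/(2πr h) = 1/(2π·0.0373·23.2) = 0.1839 m·K/W
ΣR = 1.200 m·K/W
ΔT = Q'·ΣR = 212 × 1.200 = 254.4 K
Heat flows outward, so T_out = T_in − ΔT = 282 − 254.4 = 27.6 °C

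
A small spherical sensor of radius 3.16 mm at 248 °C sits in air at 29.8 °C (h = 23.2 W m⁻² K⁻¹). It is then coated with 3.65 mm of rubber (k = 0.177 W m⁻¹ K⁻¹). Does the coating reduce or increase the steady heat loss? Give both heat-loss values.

increases: 0.635 → 1.45 W

Critical radius for a sphere: r_cr = 2k/h = 0.0153 m = 1.53 cm.
Outer radius after coating: r₂ = 0.00316 + 0.00365 = 0.00681 m.
Since r₁ < r_cr and r₂ ≤ r_cr, the coating moves toward the maximum at r_cr — heat loss rises.
Bare: R = 1/(4πr₁²h) = 343.5 K/W; Q = 218.2/343.5 = 0.635 W.
Coated: R = R_cond + R_conv = 150.2 K/W; Q = 218.2/150.2 = 1.45 W.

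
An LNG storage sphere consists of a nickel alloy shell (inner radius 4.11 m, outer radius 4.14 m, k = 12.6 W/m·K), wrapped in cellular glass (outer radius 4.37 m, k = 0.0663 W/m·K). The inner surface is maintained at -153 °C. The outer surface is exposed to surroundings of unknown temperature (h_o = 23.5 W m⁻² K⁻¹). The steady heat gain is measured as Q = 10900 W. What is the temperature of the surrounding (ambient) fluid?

T_out = 15.4 °C

Sum the resistances:
  R_nickel alloy = (1/4.11 − 1/4.14)/(4πk) = 0.001763/(4π·12.6) = 1.114×10^-5 K/W
  R_cellular glass = (1/4.14 − 1/4.37)/(4πk) = 0.01271/(4π·0.0663) = 0.01526 K/W
  R_conv,out = 1/(4πr²h) = 1/(4π·4.37²·23.5) = 1.773×10^-4 K/W
ΣR = 0.01545 K/W
ΔT = Q·ΣR = 10900 × 0.01545 = 168.4 K
Heat flows inward, so T_out = T_in + ΔT = -153 + 168.4 = 15.4 °C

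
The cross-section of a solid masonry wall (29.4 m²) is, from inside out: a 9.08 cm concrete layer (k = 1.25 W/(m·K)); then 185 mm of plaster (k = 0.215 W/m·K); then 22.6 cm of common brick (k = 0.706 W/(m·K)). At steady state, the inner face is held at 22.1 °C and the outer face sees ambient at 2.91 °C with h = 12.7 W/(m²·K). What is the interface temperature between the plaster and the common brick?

T = 8.66 °C

Treat each layer as a resistance in series:
  R_concrete = L/(kA) = 0.0908/(1.25·29.4) = 0.002471 K/W
  R_plaster = L/(kA) = 0.185/(0.215·29.4) = 0.02927 K/W
  R_common brick = L/(kA) = 0.226/(0.706·29.4) = 0.01089 K/W
  R_conv,out = 1/(hA) = 1/(12.7·29.4) = 0.002678 K/W
ΣR = 0.002471 + 0.02927 + 0.01089 + 0.002678 = 0.04531 K/W
Q = ΔT/ΣR = (22.1 °C − 2.91 °C)/0.04531 = 423.5 W
From the inner boundary to the plaster/common brick interface, ΣR_partial = 0.03174 K/W.
T_interface = T_in − Q·ΣR_partial = 22.1 °C − (423.5)(0.03174) = 8.66 °C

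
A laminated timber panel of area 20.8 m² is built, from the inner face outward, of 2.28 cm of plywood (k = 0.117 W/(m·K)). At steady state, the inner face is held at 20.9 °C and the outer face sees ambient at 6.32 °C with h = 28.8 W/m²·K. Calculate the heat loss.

Q = 1320 W

Series thermal resistances, inner to outer:
  R_plywood = L/(kA) = 0.0228/(0.117·20.8) = 0.009369 K/W
  R_conv,out = 1/(hA) = 1/(28.8·20.8) = 0.001669 K/W
ΣR = 0.009369 + 0.001669 = 0.01104 K/W
Q = ΔT/ΣR = (20.9 °C − 6.32 °C)/0.01104 = 1320 W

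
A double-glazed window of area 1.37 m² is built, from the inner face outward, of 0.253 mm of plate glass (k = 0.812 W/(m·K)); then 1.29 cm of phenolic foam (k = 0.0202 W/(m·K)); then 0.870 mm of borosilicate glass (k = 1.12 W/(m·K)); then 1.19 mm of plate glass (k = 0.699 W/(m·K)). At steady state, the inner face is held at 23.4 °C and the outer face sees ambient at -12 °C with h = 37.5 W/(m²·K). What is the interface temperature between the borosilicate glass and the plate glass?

T = -10.5 °C

Resistance network (inner→outer):
  R_plate glass = L/(kA) = 2.53×10^-4/(0.812·1.37) = 2.274×10^-4 K/W
  R_phenolic foam = L/(kA) = 0.0129/(0.0202·1.37) = 0.4661 K/W
  R_borosilicate glass = L/(kA) = 8.70×10^-4/(1.12·1.37) = 5.670×10^-4 K/W
  R_plate glass = L/(kA) = 0.00119/(0.699·1.37) = 0.001243 K/W
  R_conv,out = 1/(hA) = 1/(37.5·1.37) = 0.01946 K/W
ΣR = 2.274×10^-4 + 0.4661 + 5.670×10^-4 + 0.001243 + 0.01946 = 0.4876 K/W
Q = ΔT/ΣR = (23.4 °C − -12 °C)/0.4876 = 72.60 W
From the inner boundary to the borosilicate glass/plate glass interface, ΣR_partial = 0.4669 K/W.
T_interface = T_in − Q·ΣR_partial = 23.4 °C − (72.60)(0.4669) = -10.5 °C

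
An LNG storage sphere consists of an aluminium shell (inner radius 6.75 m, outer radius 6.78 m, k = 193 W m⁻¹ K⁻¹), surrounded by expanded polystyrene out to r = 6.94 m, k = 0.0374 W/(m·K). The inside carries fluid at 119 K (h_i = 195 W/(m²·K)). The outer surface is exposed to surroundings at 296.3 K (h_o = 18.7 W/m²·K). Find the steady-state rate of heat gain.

Resistance network (inner→outer):
  R_conv,in = 1/(4πr²h) = 1/(4π·6.75²·195) = 8.957×10^-6 K/W
  R_aluminium = (1/6.75 − 1/6.78)/(4πk) = 6.555×10^-4/(4π·193) = 2.703×10^-7 K/W
  R_expanded polystyrene = (1/6.78 − 1/6.94)/(4πk) = 0.003400/(4π·0.0374) = 0.007235 K/W
  R_conv,out = 1/(4πr²h) = 1/(4π·6.94²·18.7) = 8.835×10^-5 K/W
ΣR = 8.957×10^-6 + 2.703×10^-7 + 0.007235 + 8.835×10^-5 = 0.007333 K/W
Q = ΔT/ΣR = (119 K − 296.3 K)/0.007333 = -24200 W
(Negative Q ⇒ heat flows inward; heat gain = 24200 W.)

Q = 24200 W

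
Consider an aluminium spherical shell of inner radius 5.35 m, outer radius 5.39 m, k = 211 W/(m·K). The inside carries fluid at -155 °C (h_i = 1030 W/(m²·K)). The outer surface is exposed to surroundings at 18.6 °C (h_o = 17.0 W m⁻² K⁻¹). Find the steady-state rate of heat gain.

Q = 1.06×10^6 W

Treat each layer as a resistance in series:
  R_conv,in = 1/(4πr²h) = 1/(4π·5.35²·1030) = 2.699×10^-6 K/W
  R_aluminium = (1/5.35 − 1/5.39)/(4πk) = 0.001387/(4π·211) = 5.231×10^-7 K/W
  R_conv,out = 1/(4πr²h) = 1/(4π·5.39²·17.0) = 1.611×10^-4 K/W
ΣR = 2.699×10^-6 + 5.231×10^-7 + 1.611×10^-4 = 1.643×10^-4 K/W
Q = ΔT/ΣR = (-155 °C − 18.6 °C)/1.643×10^-4 = -1.06×10^6 W
(Negative Q ⇒ heat flows inward; heat gain = 1.06×10^6 W.)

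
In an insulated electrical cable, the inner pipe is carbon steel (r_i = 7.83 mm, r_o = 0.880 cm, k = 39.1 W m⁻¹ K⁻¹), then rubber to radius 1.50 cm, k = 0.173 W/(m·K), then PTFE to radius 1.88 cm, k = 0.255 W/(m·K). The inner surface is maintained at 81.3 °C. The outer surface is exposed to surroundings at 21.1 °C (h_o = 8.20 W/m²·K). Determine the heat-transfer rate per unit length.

Q' = 36.2 W/m

Treat each layer as a resistance in series:
  R'_carbon steel = ln(0.00880/0.00783)/(2πk) = 0.1168/(2π·39.1) = 4.754×10^-4 m·K/W
  R'_rubber = ln(0.0150/0.00880)/(2πk) = 0.5333/(2π·0.173) = 0.4906 m·K/W
  R'_PTFE = ln(0.0188/0.0150)/(2πk) = 0.2258/(2π·0.255) = 0.1409 m·K/W
  R'_conv,out = 1/(2πr h) = 1/(2π·0.0188·8.20) = 1.032 m·K/W
ΣR = 4.754×10^-4 + 0.4906 + 0.1409 + 1.032 = 1.664 m·K/W
Q' = ΔT/ΣR = (81.3 °C − 21.1 °C)/1.664 = 36.2 W/m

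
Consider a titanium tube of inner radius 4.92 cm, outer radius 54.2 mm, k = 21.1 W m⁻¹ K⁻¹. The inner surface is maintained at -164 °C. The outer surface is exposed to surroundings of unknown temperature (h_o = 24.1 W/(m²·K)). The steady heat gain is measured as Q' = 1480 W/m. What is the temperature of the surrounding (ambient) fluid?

T_out = 17.4 °C

Sum the resistances:
  R'_titanium = ln(0.0542/0.0492)/(2πk) = 0.09679/(2π·21.1) = 7.301×10^-4 m·K/W
  R'_conv,out = 1/(2πr h) = 1/(2π·0.0542·24.1) = 0.1218 m·K/W
ΣR = 0.1226 m·K/W
ΔT = Q'·ΣR = 1480 × 0.1226 = 181.4 K
Heat flows inward, so T_out = T_in + ΔT = -164 + 181.4 = 17.4 °C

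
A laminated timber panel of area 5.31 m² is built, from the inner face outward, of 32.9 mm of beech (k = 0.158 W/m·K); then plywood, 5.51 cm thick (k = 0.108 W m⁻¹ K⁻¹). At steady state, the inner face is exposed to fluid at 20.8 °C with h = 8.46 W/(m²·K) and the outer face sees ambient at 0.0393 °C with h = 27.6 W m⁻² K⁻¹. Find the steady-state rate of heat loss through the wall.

Q = 126 W

Resistance network (inner→outer):
  R_conv,in = 1/(hA) = 1/(8.46·5.31) = 0.02226 K/W
  R_beech = L/(kA) = 0.0329/(0.158·5.31) = 0.03921 K/W
  R_plywood = L/(kA) = 0.0551/(0.108·5.31) = 0.09608 K/W
  R_conv,out = 1/(hA) = 1/(27.6·5.31) = 0.006823 K/W
ΣR = 0.02226 + 0.03921 + 0.09608 + 0.006823 = 0.1644 K/W
Q = ΔT/ΣR = (20.8 °C − 0.0393 °C)/0.1644 = 126 W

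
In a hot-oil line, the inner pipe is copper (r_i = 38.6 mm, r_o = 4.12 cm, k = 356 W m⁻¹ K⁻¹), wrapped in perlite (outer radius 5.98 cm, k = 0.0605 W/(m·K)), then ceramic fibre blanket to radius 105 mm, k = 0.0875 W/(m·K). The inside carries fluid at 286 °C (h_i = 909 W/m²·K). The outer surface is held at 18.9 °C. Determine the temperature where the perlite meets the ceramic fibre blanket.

T = 155 °C

Treat each layer as a resistance in series:
  R'_conv,in = 1/(2πr h) = 1/(2π·0.0386·909) = 0.004536 m·K/W
  R'_copper = ln(0.0412/0.0386)/(2πk) = 0.06519/(2π·356) = 2.914×10^-5 m·K/W
  R'_perlite = ln(0.0598/0.0412)/(2πk) = 0.3726/(2π·0.0605) = 0.9801 m·K/W
  R'_ceramic fibre blanket = ln(0.105/0.0598)/(2πk) = 0.5630/(2π·0.0875) = 1.024 m·K/W
ΣR = 0.004536 + 2.914×10^-5 + 0.9801 + 1.024 = 2.009 m·K/W
Q' = ΔT/ΣR = (286 °C − 18.9 °C)/2.009 = 133.0 W/m
From the inner boundary to the perlite/ceramic fibre blanket interface, ΣR_partial = 0.9847 m·K/W.
T_interface = T_in − Q'·ΣR_partial = 286 °C − (133.0)(0.9847) = 155 °C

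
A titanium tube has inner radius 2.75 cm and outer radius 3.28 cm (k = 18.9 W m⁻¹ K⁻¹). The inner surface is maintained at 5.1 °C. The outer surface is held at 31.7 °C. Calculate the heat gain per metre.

Q' = 2πk·ΔT/ln(r₂/r₁) = 2π × 18.9 × 26.6 / ln(0.0328/0.0275) = 17900 W/m

Q' = 17.9 kW/m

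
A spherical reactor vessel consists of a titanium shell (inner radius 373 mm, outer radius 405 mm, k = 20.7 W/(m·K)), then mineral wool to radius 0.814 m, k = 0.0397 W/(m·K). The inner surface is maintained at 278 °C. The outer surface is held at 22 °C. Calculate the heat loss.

Q = 103 W

Series thermal resistances, inner to outer:
  R_titanium = (1/0.373 − 1/0.405)/(4πk) = 0.2118/(4π·20.7) = 8.143×10^-4 K/W
  R_mineral wool = (1/0.405 − 1/0.814)/(4πk) = 1.241/(4π·0.0397) = 2.487 K/W
ΣR = 8.143×10^-4 + 2.487 = 2.488 K/W
Q = ΔT/ΣR = (278 °C − 22 °C)/2.488 = 103 W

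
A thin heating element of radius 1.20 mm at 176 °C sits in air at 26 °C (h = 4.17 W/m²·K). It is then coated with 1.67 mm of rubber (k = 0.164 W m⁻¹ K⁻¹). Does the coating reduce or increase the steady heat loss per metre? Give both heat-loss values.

increases: 4.72 → 10.6 W/m

Critical radius for a cylinder: r_cr = k/h = 0.0393 m = 3.93 cm.
Outer radius after coating: r₂ = 0.00120 + 0.00167 = 0.00287 m.
Since r₁ < r_cr and r₂ ≤ r_cr, the coating moves toward the maximum at r_cr — heat loss rises.
Bare: R = 1/(2πr₁h) = 31.81 m·K/W; Q = 150/31.81 = 4.72 W/m.
Coated: R = R_cond + R_conv = 14.14 m·K/W; Q = 150/14.14 = 10.6 W/m.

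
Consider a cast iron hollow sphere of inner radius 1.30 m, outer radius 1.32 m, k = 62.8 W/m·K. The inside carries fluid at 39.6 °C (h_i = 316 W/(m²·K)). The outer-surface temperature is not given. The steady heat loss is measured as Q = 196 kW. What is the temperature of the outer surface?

T_out = 7.50 °C

Series resistances:
  R_conv,in = 1/(4πr²h) = 1/(4π·1.30²·316) = 1.490×10^-4 K/W
  R_cast iron = (1/1.30 − 1/1.32)/(4πk) = 0.01166/(4π·62.8) = 1.477×10^-5 K/W
ΣR = 1.638×10^-4 K/W
ΔT = Q·ΣR = 1.96×10^5 × 1.638×10^-4 = 32.10 K
Heat flows outward, so T_out = T_in − ΔT = 39.6 − 32.10 = 7.50 °C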